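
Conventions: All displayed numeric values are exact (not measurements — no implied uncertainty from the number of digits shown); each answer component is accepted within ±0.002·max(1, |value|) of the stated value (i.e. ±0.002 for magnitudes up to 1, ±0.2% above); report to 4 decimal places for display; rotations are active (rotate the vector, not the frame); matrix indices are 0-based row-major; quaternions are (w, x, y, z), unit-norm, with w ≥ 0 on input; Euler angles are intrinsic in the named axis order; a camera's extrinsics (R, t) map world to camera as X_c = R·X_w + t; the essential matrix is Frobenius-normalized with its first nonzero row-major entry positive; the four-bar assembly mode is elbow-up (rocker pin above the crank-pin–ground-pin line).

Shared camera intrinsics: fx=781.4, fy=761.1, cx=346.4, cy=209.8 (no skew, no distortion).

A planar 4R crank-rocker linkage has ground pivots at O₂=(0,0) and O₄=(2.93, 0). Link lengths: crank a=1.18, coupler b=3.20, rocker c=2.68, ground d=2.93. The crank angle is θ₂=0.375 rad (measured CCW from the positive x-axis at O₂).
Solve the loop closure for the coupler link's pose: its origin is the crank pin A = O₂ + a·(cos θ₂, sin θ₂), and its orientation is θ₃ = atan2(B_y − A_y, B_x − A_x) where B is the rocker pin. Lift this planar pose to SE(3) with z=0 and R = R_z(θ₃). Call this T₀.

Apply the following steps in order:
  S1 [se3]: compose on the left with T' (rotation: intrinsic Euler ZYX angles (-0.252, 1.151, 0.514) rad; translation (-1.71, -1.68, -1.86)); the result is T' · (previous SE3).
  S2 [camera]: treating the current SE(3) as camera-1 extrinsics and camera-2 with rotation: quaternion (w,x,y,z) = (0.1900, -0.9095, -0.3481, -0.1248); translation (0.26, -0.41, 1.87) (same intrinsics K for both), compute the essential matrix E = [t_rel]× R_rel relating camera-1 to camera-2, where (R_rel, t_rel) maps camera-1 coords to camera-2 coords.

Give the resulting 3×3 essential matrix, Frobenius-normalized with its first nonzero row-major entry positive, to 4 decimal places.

matrix = [0.1305 -0.2566 0.4074; 0.2492 -0.2447 0.3701; 0.6465 0.0963 -0.2548]

source (fourbar_fk): coupler pose = R=[0.7254 -0.6884 0.0000; 0.6884 0.7254 0.0000; 0.0000 0.0000 1.0000], t=(1.0980, 0.4322, 0.0000)
after S1 (compose_se3): R=[0.7351 0.2012 0.6475; 0.4297 0.6004 -0.6744; -0.5244 0.7740 0.3549], t=(-0.9949, -1.4755, -2.7761)
after S2 (essential): [0.1305 -0.2566 0.4074; 0.2492 -0.2447 0.3701; 0.6465 0.0963 -0.2548]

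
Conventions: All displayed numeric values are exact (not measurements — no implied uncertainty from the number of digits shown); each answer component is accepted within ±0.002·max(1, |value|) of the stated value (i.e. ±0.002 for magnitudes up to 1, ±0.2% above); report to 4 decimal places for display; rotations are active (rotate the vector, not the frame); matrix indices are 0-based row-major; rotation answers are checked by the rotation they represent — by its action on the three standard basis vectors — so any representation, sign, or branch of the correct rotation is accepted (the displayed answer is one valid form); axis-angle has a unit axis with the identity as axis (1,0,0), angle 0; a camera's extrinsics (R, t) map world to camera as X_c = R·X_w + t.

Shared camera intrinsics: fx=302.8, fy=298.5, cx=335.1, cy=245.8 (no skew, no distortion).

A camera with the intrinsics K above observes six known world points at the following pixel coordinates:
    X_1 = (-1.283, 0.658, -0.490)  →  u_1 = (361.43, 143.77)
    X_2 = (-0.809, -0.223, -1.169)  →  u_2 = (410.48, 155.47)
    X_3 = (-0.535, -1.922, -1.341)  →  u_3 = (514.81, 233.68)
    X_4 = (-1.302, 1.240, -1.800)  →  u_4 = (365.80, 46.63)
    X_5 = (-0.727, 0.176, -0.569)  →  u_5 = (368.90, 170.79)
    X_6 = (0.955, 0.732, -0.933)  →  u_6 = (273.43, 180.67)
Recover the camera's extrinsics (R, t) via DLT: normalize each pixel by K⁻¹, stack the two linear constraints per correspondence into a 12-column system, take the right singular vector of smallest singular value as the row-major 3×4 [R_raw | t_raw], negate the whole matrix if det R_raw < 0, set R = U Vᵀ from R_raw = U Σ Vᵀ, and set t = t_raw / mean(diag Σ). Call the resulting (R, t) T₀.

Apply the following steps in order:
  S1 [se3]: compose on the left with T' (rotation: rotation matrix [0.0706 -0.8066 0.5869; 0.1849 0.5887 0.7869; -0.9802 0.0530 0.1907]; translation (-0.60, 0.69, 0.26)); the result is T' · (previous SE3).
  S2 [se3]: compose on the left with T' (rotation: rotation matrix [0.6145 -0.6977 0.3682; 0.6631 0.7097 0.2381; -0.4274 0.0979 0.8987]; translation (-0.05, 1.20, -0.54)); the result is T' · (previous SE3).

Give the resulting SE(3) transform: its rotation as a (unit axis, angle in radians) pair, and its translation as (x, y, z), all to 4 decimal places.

source (pnp_recover): camera pose = R=[-0.5640 -0.7638 -0.3138; 0.5749 -0.6360 0.5148; -0.5928 0.1099 0.7978], t=(0.0801, -0.3799, 4.7896)
after S1 (compose_se3): R=[-0.8514 0.5236 0.0308; -0.2323 -0.4292 0.8728; 0.4703 0.7360 0.4870], t=(2.5230, 4.2501, 1.0748)
after S2 (compose_se3): R=[-0.1879 0.8922 -0.4107; -0.6175 0.2179 0.7558; 0.7638 0.3956 0.5100], t=(-1.0692, 6.1450, -0.2365)

rotation (axis_angle) = ((-0.1851, -0.6034, -0.7756), 1.8029), translation = (-1.0692, 6.1450, -0.2365)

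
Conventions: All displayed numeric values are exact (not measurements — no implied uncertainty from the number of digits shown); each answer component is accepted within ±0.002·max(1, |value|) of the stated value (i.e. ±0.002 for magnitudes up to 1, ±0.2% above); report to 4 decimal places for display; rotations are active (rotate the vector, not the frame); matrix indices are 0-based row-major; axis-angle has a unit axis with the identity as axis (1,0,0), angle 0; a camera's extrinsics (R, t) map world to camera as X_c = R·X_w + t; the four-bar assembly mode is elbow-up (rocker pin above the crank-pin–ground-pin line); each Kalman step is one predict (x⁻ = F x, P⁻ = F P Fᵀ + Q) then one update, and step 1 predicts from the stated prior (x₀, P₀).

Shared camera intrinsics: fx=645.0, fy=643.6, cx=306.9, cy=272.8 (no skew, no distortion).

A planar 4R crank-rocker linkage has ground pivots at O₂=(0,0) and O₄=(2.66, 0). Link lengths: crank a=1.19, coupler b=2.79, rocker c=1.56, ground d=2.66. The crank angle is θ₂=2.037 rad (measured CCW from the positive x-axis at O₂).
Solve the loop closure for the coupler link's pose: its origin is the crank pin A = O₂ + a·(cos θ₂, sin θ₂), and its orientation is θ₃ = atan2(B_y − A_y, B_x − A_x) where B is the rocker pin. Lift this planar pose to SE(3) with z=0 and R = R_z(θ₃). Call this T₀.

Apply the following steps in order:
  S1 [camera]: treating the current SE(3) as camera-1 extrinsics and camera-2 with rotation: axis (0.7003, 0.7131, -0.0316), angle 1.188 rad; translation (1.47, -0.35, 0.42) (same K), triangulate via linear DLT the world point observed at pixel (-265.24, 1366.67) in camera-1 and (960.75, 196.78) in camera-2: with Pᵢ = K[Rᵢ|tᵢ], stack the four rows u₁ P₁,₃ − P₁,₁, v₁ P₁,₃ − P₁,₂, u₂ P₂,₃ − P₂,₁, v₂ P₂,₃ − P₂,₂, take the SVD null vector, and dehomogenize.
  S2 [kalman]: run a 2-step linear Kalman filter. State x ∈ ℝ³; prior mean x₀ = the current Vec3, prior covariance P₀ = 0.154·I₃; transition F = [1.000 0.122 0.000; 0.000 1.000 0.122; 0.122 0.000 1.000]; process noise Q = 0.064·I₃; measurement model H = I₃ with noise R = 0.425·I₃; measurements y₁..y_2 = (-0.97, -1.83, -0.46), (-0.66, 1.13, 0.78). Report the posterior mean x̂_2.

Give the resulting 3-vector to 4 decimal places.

result = (-0.6364, 0.9358, 0.7534)

source (fourbar_fk): coupler pose = R=[0.9878 -0.1556 0.0000; 0.1556 0.9878 0.0000; 0.0000 0.0000 1.0000], t=(-0.5349, 1.0630, 0.0000)
after S1 (triangulate): (-0.6690, 1.9313, 1.6867)
after S2 (kf_track): (-0.6364, 0.9358, 0.7534)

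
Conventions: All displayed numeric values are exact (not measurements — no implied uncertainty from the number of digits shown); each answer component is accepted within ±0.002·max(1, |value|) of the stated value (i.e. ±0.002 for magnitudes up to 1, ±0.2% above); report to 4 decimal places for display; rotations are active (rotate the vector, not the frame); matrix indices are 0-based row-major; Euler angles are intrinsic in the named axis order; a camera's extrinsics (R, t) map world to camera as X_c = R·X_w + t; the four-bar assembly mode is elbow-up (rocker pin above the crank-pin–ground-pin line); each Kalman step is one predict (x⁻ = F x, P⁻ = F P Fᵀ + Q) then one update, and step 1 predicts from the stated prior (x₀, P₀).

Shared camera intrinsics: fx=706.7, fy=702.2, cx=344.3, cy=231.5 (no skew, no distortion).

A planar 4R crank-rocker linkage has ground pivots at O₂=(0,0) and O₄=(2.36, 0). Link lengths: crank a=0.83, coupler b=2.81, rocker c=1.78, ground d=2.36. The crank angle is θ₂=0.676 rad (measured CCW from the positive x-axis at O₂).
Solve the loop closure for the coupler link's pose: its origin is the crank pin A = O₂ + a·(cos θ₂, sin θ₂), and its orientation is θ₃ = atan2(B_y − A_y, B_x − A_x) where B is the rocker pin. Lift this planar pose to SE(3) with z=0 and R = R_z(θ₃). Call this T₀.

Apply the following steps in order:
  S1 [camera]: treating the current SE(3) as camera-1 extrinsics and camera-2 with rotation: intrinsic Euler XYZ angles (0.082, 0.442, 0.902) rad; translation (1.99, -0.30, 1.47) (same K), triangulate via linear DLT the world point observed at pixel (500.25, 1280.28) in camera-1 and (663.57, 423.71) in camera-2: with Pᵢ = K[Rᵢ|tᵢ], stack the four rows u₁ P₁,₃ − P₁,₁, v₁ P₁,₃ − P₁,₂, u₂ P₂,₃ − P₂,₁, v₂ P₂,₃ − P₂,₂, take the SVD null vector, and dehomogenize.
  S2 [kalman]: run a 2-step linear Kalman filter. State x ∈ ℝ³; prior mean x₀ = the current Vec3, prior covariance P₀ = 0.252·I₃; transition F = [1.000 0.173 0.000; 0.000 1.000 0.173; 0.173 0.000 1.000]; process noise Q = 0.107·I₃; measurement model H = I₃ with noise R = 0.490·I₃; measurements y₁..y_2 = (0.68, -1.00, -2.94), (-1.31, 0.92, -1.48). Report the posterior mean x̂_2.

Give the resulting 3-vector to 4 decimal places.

result = (-0.1929, 0.6027, -0.8297)

source (fourbar_fk): coupler pose = R=[0.9331 -0.3597 0.0000; 0.3597 0.9331 0.0000; 0.0000 0.0000 1.0000], t=(0.6475, 0.5193, 0.0000)
after S1 (triangulate): (0.3793, 1.8177, 1.5746)
after S2 (kf_track): (-0.1929, 0.6027, -0.8297)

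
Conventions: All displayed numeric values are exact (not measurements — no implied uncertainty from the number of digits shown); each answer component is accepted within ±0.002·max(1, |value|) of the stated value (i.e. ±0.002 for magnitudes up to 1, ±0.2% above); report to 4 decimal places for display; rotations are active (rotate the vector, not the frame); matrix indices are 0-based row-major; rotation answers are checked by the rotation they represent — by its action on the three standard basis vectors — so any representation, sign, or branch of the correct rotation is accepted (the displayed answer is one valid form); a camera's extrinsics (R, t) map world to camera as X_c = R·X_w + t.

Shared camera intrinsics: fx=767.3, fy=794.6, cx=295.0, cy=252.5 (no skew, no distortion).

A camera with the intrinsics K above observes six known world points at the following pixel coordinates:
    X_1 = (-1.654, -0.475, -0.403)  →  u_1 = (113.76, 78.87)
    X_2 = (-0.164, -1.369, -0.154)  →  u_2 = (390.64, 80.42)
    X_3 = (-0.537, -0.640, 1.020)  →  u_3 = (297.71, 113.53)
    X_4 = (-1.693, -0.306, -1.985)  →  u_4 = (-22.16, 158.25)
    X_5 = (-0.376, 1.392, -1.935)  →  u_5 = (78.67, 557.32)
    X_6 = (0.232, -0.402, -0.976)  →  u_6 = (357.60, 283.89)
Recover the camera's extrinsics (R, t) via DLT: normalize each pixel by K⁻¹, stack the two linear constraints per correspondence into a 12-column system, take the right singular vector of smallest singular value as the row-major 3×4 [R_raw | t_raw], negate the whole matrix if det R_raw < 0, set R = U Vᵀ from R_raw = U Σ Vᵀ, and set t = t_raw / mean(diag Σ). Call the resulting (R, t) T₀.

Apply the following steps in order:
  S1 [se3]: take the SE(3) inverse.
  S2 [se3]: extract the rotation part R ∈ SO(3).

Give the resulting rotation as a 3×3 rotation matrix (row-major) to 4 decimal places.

rotation (matrix) = ((0.8475, 0.5198, 0.1074), (-0.5230, 0.7833, 0.3360), (0.0905, -0.3409, 0.9357))

source (pnp_recover): camera pose = R=[0.8475 -0.5230 0.0905; 0.5198 0.7833 -0.3409; 0.1074 0.3360 0.9357], t=(0.0500, 0.0400, 5.5400)
after S1 (invert_se3): R=[0.8475 0.5198 0.1074; -0.5230 0.7833 0.3360; 0.0905 -0.3409 0.9357], t=(-0.6581, -1.8666, -5.1748)
after S2 (rot_of_se3): [0.8475 0.5198 0.1074; -0.5230 0.7833 0.3360; 0.0905 -0.3409 0.9357]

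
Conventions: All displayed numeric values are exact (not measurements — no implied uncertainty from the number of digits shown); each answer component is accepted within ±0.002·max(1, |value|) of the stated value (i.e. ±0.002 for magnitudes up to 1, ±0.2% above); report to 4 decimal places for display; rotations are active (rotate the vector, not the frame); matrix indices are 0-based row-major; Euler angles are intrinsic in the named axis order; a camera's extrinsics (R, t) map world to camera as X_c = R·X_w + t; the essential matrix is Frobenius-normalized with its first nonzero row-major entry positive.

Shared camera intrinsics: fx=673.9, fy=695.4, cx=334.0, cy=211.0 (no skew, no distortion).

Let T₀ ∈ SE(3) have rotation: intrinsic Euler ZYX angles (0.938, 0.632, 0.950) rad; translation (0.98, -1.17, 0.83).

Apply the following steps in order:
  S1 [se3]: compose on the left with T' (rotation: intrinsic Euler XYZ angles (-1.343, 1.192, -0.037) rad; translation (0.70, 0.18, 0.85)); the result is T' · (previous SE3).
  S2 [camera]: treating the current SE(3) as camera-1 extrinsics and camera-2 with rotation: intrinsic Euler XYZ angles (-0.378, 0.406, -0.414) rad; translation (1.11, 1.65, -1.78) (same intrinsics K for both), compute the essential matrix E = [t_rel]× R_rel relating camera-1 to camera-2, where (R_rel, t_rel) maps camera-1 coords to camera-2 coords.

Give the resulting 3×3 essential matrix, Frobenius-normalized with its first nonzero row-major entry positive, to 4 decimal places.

after S1 (compose_se3): R=[-0.3636 0.5515 0.7508; -0.5234 0.5458 -0.6544; -0.7706 -0.6309 0.0901], t=(1.8173, -0.6404, 1.8972)
after S2 (essential): [0.5845 0.2411 -0.0073; -0.2617 0.5414 0.3634; 0.2619 0.1901 0.0423]

matrix = [0.5845 0.2411 -0.0073; -0.2617 0.5414 0.3634; 0.2619 0.1901 0.0423]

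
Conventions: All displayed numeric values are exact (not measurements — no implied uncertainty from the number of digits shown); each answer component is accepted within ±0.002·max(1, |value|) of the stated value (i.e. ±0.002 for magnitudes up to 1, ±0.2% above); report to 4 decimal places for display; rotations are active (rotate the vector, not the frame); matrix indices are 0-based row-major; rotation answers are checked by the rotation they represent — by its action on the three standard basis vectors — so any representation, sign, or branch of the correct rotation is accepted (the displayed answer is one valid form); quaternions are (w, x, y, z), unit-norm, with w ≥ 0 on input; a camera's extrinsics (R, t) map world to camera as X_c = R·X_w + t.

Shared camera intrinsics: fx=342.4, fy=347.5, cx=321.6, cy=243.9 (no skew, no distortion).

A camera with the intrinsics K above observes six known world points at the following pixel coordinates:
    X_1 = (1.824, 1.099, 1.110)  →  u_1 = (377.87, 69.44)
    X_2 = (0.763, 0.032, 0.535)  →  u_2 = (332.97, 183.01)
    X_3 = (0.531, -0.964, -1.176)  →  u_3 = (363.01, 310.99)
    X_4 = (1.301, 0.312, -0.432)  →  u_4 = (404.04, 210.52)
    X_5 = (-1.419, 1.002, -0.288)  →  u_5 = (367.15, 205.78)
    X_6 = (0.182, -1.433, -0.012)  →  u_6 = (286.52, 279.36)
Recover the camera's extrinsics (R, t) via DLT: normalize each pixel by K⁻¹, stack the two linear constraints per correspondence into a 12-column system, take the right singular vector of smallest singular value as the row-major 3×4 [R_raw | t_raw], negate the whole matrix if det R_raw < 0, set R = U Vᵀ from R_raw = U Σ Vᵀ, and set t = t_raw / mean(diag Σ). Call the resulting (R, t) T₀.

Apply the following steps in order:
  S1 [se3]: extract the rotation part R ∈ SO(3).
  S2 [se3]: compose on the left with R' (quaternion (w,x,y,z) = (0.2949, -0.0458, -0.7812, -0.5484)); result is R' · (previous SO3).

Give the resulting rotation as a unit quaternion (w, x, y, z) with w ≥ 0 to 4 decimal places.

source (pnp_recover): camera pose = R=[0.1891 0.6870 -0.7016; -0.0794 -0.7015 -0.7082; -0.9787 0.1896 -0.0781], t=(0.3800, -0.4400, 5.9302)
after S1 (rot_of_se3): [0.1891 0.6870 -0.7016; -0.0794 -0.7015 -0.7082; -0.9787 0.1896 -0.0781]
after S2 (compose_so3): [0.2150 -0.9195 0.3290; -0.9439 -0.2821 -0.1716; 0.2506 -0.2737 -0.9286]

rotation (quat) = (0.0328, -0.7787, 0.5982, -0.1861)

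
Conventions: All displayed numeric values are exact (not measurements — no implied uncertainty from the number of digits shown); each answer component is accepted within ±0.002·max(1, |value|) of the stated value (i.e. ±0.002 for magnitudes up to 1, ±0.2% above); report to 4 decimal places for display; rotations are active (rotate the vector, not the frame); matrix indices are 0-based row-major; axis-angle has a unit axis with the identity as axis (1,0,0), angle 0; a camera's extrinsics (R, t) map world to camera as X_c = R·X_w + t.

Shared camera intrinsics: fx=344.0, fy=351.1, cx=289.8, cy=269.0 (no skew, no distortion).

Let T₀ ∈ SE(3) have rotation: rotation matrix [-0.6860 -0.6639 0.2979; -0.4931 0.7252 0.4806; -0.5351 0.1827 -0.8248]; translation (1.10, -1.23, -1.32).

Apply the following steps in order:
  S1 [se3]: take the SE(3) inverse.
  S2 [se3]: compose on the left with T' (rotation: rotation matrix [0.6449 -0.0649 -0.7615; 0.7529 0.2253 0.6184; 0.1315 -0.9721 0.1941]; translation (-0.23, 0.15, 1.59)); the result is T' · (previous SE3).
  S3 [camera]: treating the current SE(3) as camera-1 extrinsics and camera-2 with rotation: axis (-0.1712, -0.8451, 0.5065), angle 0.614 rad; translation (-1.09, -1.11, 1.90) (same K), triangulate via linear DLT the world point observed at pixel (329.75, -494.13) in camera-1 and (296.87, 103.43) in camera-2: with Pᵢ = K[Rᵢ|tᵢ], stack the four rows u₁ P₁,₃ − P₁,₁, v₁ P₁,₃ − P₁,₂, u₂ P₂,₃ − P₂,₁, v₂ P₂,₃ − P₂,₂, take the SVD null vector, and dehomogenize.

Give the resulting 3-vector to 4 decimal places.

result = (1.6373, -1.2892, 1.0366)

after S1 (invert_se3): R=[-0.6859 -0.4931 -0.5351; -0.6639 0.7252 0.1827; 0.2979 0.4806 -0.8248], t=(-0.5583, 1.8634, -0.8253)
after S2 (compose_se3): R=[-0.6262 -0.7310 0.2712; -0.4818 0.0893 -0.8717; 0.6130 -0.6765 -0.4081], t=(-0.0824, -0.3609, -0.4551)
after S3 (triangulate): (1.6373, -1.2892, 1.0366)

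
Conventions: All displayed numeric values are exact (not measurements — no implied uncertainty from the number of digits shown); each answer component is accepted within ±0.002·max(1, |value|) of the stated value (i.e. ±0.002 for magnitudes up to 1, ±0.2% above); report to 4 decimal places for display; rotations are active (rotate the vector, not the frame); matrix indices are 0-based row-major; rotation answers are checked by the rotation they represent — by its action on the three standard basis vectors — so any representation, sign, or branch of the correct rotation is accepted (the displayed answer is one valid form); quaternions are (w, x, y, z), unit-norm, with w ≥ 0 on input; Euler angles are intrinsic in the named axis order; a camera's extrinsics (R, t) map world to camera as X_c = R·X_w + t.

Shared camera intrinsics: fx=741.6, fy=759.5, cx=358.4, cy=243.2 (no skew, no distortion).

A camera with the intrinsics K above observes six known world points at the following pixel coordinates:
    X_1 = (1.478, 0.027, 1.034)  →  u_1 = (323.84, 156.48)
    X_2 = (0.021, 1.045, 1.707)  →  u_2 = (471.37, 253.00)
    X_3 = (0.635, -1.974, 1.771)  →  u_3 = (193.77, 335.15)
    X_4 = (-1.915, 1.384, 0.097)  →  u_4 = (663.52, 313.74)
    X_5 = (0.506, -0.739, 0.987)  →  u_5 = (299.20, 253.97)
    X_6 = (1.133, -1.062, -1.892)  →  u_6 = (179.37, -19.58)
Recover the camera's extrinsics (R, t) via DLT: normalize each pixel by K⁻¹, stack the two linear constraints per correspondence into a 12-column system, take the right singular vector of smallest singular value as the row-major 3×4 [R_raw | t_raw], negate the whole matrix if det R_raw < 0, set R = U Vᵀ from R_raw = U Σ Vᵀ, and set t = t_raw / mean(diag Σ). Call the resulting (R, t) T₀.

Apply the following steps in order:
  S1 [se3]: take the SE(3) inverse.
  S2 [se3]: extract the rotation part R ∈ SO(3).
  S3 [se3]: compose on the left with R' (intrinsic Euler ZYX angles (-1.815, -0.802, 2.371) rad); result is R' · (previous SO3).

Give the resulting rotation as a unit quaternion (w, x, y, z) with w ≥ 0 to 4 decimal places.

source (pnp_recover): camera pose = R=[-0.4772 0.8786 0.0197; -0.7408 -0.4142 0.5288; 0.4728 0.2377 0.8485], t=(0.2900, -0.3500, 6.3800)
after S1 (invert_se3): R=[-0.4772 -0.7408 0.4728; 0.8786 -0.4142 0.2377; 0.0197 0.5288 0.8485], t=(-3.1373, -1.9165, -5.2340)
after S2 (rot_of_se3): [-0.4772 -0.7408 0.4728; 0.8786 -0.4142 0.2377; 0.0197 0.5288 0.8485]
after S3 (compose_so3): [-0.4409 -0.0606 -0.8955; 0.8946 0.0511 -0.4439; 0.0727 -0.9969 0.0317]

rotation (quat) = (0.4006, -0.3451, -0.6042, 0.5961)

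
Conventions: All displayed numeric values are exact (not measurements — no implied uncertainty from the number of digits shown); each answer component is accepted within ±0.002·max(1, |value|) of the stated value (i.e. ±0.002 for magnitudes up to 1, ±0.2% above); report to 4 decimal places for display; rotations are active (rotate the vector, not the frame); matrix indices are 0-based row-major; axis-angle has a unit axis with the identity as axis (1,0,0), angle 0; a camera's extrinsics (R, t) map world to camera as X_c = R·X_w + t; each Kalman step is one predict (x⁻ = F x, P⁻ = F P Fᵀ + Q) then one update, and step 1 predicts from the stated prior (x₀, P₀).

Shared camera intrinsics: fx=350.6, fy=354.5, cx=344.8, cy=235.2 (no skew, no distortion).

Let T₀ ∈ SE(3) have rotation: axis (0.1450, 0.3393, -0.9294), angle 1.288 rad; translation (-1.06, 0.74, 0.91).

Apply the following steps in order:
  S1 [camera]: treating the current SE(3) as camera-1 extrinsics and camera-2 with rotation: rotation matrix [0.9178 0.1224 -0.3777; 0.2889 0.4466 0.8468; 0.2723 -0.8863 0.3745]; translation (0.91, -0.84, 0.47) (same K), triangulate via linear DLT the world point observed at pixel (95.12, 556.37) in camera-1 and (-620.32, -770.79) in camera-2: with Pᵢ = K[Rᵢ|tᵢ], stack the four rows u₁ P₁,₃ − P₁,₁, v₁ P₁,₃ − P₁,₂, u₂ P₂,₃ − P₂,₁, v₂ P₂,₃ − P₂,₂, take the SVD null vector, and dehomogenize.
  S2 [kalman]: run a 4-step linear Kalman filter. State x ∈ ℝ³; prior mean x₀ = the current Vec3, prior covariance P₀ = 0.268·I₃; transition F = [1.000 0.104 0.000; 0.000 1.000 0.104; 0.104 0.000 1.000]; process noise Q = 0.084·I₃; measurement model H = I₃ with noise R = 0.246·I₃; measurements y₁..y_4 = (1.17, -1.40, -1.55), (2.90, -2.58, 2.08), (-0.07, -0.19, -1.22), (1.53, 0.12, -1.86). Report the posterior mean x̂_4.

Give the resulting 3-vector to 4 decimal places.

after S1 (triangulate): (-1.6929, -0.1075, 0.5662)
after S2 (kf_track): (0.9402, -0.5186, -0.8108)

result = (0.9402, -0.5186, -0.8108)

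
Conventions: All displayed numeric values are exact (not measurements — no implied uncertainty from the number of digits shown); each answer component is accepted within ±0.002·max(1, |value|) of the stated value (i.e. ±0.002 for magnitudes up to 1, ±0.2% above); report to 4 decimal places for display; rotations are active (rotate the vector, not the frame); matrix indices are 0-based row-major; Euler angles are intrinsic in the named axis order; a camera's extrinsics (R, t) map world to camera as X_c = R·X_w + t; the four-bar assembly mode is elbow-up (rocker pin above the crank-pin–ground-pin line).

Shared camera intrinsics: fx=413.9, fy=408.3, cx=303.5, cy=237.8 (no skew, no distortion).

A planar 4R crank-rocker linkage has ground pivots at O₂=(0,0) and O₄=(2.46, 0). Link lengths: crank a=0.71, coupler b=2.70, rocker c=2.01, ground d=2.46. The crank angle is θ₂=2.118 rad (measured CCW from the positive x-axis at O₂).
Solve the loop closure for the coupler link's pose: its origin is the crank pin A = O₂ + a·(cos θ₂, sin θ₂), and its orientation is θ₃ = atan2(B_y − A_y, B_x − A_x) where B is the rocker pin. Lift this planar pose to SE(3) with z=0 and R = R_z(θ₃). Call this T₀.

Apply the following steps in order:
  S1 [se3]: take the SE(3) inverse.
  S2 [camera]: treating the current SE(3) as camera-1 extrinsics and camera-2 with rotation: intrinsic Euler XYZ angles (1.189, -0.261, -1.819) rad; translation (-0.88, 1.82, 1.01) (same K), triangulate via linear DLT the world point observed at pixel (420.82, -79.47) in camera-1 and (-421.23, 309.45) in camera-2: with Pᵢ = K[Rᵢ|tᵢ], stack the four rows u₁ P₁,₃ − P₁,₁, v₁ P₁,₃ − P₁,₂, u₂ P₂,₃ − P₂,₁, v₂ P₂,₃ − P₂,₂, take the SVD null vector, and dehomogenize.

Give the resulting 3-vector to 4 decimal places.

result = (0.7074, -0.3009, 1.7023)

source (fourbar_fk): coupler pose = R=[0.8674 -0.4977 0.0000; 0.4977 0.8674 0.0000; 0.0000 0.0000 1.0000], t=(-0.3694, 0.6063, 0.0000)
after S1 (invert_se3): R=[0.8674 0.4977 0.0000; -0.4977 0.8674 0.0000; 0.0000 0.0000 1.0000], t=(0.0187, -0.7098, 0.0000)
after S2 (triangulate): (0.7074, -0.3009, 1.7023)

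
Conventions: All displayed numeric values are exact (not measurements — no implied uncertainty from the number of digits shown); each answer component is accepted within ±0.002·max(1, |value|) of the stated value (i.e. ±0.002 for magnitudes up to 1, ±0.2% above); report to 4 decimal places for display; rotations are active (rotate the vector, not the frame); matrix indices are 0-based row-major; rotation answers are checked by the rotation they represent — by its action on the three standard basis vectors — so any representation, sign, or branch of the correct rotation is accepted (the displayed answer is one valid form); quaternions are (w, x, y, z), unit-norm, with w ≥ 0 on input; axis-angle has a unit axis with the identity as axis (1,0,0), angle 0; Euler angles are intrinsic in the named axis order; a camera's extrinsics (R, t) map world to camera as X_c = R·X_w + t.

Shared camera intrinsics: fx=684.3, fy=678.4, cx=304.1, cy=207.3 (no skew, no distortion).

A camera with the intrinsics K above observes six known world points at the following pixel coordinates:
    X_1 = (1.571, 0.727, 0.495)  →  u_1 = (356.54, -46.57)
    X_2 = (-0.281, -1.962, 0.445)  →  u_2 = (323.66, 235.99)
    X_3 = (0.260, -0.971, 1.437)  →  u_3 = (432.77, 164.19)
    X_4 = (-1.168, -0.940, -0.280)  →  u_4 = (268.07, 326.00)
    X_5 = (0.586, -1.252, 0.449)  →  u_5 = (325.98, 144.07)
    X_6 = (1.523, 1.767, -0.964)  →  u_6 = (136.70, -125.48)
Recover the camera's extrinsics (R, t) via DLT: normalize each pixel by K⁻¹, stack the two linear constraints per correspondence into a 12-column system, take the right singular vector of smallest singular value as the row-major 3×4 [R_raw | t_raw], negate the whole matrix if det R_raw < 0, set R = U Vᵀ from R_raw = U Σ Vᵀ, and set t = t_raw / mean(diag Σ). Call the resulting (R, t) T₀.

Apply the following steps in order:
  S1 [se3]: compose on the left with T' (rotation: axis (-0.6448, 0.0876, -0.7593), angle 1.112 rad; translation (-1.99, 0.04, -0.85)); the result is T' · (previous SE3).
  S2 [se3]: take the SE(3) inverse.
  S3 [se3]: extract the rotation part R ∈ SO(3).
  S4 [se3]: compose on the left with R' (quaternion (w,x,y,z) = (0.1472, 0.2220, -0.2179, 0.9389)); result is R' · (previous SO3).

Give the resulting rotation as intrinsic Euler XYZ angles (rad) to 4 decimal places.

source (pnp_recover): camera pose = R=[-0.0806 0.1023 0.9915; -0.9878 -0.1413 -0.0657; 0.1334 -0.9847 0.1125], t=(-0.0500, -0.2100, 5.5203)
after S1 (compose_se3): R=[-0.6489 -0.3687 0.6656; -0.3121 -0.6689 -0.6747; 0.6939 -0.6455 0.3190], t=(-0.2207, 2.9685, 3.4875)
after S2 (invert_se3): R=[-0.6489 -0.3121 0.6939; -0.3687 -0.6689 -0.6455; 0.6656 -0.6747 0.3190], t=(-1.6369, 4.1555, 1.0374)
after S3 (rot_of_se3): [-0.6489 -0.3121 0.6939; -0.3687 -0.6689 -0.6455; 0.6656 -0.6747 0.3190]
after S4 (compose_so3): [0.9292 0.2794 -0.2421; -0.1148 0.8405 0.5296; 0.3514 -0.4643 0.8130]

rotation (euler_xyz) = (-0.5774, -0.2445, -0.2921)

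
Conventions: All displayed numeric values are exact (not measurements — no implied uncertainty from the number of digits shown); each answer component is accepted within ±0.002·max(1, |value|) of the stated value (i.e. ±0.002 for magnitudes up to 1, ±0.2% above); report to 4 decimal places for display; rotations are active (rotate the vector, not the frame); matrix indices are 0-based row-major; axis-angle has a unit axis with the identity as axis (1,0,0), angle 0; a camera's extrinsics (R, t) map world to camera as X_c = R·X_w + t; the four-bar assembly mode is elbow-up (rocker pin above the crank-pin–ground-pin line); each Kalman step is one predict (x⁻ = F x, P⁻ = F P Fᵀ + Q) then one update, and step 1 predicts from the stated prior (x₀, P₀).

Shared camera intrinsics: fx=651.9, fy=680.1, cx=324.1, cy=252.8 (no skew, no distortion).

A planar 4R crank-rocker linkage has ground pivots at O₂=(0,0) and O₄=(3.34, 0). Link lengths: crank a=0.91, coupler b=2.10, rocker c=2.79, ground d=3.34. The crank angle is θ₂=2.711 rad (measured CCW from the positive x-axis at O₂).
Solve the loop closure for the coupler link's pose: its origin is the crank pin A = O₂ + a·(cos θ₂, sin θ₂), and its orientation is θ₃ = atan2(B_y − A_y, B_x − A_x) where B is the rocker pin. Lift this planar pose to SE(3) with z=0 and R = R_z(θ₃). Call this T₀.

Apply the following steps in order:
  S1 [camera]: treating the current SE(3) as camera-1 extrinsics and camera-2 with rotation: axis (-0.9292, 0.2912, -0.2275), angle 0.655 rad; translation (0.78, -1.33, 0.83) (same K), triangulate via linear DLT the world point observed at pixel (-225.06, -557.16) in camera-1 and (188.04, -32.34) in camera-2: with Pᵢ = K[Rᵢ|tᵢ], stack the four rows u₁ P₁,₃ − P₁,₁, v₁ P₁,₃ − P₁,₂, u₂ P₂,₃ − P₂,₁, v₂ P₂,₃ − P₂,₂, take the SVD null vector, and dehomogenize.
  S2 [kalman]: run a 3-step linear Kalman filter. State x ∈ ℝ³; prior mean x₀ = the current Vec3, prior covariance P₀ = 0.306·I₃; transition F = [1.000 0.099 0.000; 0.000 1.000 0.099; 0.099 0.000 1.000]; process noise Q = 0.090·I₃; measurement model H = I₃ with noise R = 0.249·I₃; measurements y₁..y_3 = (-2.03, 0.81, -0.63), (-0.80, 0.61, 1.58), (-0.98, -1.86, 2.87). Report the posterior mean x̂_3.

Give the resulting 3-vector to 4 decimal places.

result = (-1.1755, -0.6087, 1.6713)

source (fourbar_fk): coupler pose = R=[0.8549 -0.5188 0.0000; 0.5188 0.8549 0.0000; 0.0000 0.0000 1.0000], t=(-0.8269, 0.3798, 0.0000)
after S1 (triangulate): (-1.7892, -1.7521, 1.7182)
after S2 (kf_track): (-1.1755, -0.6087, 1.6713)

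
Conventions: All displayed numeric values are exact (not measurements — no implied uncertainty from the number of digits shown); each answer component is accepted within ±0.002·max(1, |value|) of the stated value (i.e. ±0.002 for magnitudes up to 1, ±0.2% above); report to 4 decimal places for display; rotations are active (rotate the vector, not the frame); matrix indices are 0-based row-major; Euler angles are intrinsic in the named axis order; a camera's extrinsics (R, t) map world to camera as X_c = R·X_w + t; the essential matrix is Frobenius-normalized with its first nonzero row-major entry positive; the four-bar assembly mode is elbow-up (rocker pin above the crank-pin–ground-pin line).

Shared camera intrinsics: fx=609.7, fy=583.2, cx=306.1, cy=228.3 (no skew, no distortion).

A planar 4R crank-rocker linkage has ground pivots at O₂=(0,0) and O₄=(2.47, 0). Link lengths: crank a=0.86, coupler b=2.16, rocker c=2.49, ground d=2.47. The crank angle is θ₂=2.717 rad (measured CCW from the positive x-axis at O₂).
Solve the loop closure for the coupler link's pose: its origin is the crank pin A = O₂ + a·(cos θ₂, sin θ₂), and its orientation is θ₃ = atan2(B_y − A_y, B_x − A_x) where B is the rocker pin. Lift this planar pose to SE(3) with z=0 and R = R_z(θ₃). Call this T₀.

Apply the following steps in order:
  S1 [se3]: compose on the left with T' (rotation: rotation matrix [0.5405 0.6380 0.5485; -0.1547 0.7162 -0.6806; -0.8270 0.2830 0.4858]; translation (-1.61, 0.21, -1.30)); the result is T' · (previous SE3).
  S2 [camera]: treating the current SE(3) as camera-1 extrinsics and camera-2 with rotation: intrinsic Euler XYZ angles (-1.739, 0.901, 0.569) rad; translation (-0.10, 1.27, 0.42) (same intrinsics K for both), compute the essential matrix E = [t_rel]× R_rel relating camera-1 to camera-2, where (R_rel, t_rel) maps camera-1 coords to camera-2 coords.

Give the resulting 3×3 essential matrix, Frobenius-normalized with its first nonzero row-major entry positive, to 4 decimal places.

source (fourbar_fk): coupler pose = R=[0.7276 -0.6860 0.0000; 0.6860 0.7276 0.0000; 0.0000 0.0000 1.0000], t=(-0.7836, 0.3543, 0.0000)
after S1 (compose_se3): R=[0.8309 0.0934 0.5485; 0.3787 0.6272 -0.6806; -0.4076 0.7732 0.4858], t=(-1.8075, 0.5850, -0.5517)
after S2 (essential): [0.2644 0.3750 0.1746; -0.1479 -0.3994 -0.3042; 0.5258 0.0077 -0.4567]

matrix = [0.2644 0.3750 0.1746; -0.1479 -0.3994 -0.3042; 0.5258 0.0077 -0.4567]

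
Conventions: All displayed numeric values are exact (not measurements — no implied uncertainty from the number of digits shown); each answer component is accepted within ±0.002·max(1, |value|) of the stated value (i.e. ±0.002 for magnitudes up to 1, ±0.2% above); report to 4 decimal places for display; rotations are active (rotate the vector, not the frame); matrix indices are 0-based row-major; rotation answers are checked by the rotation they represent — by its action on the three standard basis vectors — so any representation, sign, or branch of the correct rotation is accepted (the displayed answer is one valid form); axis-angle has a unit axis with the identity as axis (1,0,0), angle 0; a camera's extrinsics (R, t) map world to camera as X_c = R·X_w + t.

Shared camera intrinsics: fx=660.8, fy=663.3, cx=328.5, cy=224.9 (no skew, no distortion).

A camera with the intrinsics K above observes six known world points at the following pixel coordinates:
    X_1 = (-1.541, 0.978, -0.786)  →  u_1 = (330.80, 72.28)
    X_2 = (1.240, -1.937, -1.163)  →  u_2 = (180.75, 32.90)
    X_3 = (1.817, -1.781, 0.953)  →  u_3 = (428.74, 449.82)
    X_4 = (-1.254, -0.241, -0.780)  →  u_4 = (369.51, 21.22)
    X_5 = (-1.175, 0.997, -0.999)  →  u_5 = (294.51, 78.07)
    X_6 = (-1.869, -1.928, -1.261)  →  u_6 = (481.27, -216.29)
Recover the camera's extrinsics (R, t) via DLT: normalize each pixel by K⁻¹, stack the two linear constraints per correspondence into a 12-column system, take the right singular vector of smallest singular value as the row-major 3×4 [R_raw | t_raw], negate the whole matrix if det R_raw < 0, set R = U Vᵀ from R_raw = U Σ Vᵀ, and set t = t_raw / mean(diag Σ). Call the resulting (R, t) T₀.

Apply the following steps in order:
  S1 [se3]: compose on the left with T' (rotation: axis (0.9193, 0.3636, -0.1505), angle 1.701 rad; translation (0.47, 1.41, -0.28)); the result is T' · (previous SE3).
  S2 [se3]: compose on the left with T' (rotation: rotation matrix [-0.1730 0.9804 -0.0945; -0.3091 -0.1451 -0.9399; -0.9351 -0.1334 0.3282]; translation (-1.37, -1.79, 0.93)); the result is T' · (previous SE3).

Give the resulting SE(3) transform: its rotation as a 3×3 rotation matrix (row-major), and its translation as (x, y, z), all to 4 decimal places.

rotation (matrix) = ((0.3023, -0.9470, -0.1088), (-0.8364, -0.2087, -0.5068), (0.4573, 0.2442, -0.8552)), translation = (-5.2435, -0.6126, -0.3315)

source (pnp_recover): camera pose = R=[-0.5702 -0.4016 0.7166; 0.6616 0.2926 0.6904; -0.4870 0.8678 0.0988], t=(0.1000, -0.3099, 5.3699)
after S1 (compose_se3): R=[-0.2213 0.0000 0.9752; 0.3567 -0.9307 0.0810; 0.9076 0.3658 0.2060], t=(1.4858, -3.8000, -1.1546)
after S2 (compose_se3): R=[0.3023 -0.9470 -0.1088; -0.8364 -0.2087 -0.5068; 0.4573 0.2442 -0.8552], t=(-5.2435, -0.6126, -0.3315)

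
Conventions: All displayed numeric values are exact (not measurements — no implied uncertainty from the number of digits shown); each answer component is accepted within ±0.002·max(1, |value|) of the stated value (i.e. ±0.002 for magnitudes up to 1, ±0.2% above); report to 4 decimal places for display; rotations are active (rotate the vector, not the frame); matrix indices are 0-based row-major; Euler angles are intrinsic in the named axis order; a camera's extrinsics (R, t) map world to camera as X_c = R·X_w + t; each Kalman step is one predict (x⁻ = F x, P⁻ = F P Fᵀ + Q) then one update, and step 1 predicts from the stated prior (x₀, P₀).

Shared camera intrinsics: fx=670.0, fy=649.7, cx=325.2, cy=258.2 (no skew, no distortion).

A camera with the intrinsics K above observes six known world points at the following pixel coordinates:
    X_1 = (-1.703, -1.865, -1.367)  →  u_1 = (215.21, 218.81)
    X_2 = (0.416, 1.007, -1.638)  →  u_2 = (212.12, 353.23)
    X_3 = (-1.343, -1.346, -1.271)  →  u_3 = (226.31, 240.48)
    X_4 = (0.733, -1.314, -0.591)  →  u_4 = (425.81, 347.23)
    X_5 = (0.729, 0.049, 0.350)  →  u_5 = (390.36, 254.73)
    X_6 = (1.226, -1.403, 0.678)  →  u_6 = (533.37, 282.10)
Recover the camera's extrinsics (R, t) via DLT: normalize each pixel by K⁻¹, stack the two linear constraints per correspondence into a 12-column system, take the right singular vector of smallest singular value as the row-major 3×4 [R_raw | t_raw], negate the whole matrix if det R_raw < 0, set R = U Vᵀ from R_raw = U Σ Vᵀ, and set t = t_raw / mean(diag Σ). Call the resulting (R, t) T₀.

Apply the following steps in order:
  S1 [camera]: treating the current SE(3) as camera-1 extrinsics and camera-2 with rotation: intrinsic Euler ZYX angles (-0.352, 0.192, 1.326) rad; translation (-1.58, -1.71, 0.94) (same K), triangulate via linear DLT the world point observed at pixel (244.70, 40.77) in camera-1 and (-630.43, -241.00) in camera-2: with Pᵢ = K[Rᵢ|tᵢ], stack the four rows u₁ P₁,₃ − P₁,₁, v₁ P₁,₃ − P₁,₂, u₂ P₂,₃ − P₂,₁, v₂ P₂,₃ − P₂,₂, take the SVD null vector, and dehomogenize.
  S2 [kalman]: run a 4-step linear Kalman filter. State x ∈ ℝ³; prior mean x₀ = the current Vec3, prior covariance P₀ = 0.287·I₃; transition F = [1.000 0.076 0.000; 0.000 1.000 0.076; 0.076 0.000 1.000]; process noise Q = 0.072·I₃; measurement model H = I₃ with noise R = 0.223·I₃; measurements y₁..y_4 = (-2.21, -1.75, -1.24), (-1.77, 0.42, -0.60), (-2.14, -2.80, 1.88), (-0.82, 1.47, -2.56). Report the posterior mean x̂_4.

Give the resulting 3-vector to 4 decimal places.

source (pnp_recover): camera pose = R=[0.5575 -0.5521 0.6199; 0.6842 -0.1174 -0.7198; 0.4702 0.8255 0.3123], t=(0.1100, -0.2799, 6.7699)
after S1 (triangulate): (-1.8506, 0.8643, 0.9193)
after S2 (kf_track): (-1.5688, -0.1270, -0.9247)

result = (-1.5688, -0.1270, -0.9247)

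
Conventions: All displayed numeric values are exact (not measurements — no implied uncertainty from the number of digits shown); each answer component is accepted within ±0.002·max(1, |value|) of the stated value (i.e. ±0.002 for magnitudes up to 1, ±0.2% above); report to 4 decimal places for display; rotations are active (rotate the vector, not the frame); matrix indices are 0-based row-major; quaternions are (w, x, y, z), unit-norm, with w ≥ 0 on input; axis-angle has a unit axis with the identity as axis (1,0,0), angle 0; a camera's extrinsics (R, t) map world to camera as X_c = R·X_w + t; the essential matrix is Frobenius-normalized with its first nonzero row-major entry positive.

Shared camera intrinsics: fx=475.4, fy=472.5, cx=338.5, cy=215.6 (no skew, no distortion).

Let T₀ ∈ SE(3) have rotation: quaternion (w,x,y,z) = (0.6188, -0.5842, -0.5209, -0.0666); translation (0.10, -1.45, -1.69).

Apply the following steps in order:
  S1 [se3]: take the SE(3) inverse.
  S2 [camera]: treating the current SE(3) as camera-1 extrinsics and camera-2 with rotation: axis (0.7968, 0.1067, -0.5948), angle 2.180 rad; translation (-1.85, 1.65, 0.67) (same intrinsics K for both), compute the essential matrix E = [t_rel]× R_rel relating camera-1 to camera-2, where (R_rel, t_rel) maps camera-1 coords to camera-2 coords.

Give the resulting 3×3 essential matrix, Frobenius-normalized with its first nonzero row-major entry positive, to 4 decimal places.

after S1 (invert_se3): R=[0.4484 0.5262 0.7225; 0.6911 0.3085 -0.6536; -0.5669 0.7924 -0.2253], t=(1.9392, -0.7264, 0.8250)
after S2 (essential): [0.0937 0.2529 -0.5904; 0.0277 0.1409 -0.2432; -0.2512 0.6152 0.2394]

matrix = [0.0937 0.2529 -0.5904; 0.0277 0.1409 -0.2432; -0.2512 0.6152 0.2394]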